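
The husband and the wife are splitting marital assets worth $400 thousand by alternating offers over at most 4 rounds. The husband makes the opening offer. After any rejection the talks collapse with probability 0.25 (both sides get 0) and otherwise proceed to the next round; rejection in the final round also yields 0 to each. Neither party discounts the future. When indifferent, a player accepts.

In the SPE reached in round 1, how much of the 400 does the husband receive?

By backward induction:
Round 4 (the wife proposes): the husband will accept anything ≥ 0, so the wife offers 0 and keeps 400.
Round 3 (the husband proposes): rejecting gives the wife an expected 0.75 × 400 = 300, so the husband offers 300, keeping 100.
Round 2 (the wife proposes): rejecting gives the husband an expected 0.75 × 100 = 75; the wife offers that and keeps 325.
Round 1 (the husband proposes): rejecting gives the wife an expected 0.75 × 325 = 243.75. The husband offers 243.75 and keeps 400 − 243.75 = 156.25.

156.25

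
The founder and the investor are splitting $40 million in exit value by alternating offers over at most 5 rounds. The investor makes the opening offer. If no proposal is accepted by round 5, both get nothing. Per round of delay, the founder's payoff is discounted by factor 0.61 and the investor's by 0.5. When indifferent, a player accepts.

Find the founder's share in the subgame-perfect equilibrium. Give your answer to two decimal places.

15.92

Solve by backward induction from round 5.
Round 5 (the investor proposes): the founder will accept anything ≥ 0, so the investor offers 0 and keeps 40.
Round 4 (the founder proposes): the investor can get 40 next round, worth 0.5 × 40 = 20 now; the founder offers that and keeps 20.
Round 3 (the investor proposes): the founder can get 20 next round, worth 0.61 × 20 = 12.2 now. The investor offers 12.2 and keeps 40 − 12.2 = 27.8.
Round 2 (the founder proposes): the investor can get 27.8 next round, worth 0.5 × 27.8 = 13.9 now; the founder offers that and keeps 26.1.
Round 1 (the investor proposes): the founder can get 26.1 next round, worth 0.61 × 26.1 = 15.921 now; the investor offers that and keeps 24.079.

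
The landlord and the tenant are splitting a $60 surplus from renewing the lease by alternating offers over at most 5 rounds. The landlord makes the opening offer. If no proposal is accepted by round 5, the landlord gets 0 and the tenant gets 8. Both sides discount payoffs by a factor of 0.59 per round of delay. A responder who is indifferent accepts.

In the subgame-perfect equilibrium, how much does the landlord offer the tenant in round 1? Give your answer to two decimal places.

20.54

By backward induction:
Round 5 (the landlord proposes): the tenant gets 8 if talks fail, so the landlord offers 8 and keeps 52.
Round 4 (the tenant proposes): the landlord can get 52 next round, worth 0.59 × 52 = 30.68 now, so the tenant offers 30.68, keeping 29.32.
Round 3 (the landlord proposes): the tenant can get 29.32 next round, worth 0.59 × 29.32 = 17.2988 now, so the landlord offers 17.2988, keeping 42.7012.
Round 2 (the tenant proposes): the landlord can get 42.7012 next round, worth 0.59 × 42.7012 = 25.193708 now; the tenant offers that and keeps 34.806292.
Round 1 (the landlord proposes): the tenant can get 34.806292 next round, worth 0.59 × 34.806292 = 20.53571228 now; the landlord offers that and keeps 39.46428772.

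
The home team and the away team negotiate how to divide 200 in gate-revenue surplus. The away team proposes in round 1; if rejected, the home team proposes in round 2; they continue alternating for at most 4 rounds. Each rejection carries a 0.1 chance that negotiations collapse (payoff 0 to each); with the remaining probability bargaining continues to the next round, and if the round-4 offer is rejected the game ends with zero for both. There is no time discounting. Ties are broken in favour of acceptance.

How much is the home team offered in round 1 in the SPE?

By backward induction:
Round 4 (the home team proposes): the away team will accept anything ≥ 0, so the home team offers 0 and keeps 200.
Round 3 (the away team proposes): rejecting gives the home team an expected 0.9 × 200 = 180. The away team offers 180 and keeps 200 − 180 = 20.
Round 2 (the home team proposes): rejecting gives the away team an expected 0.9 × 20 = 18; the home team offers that and keeps 182.
Round 1 (the away team proposes): rejecting gives the home team an expected 0.9 × 182 = 163.8, so the away team offers 163.8, keeping 36.2.

163.8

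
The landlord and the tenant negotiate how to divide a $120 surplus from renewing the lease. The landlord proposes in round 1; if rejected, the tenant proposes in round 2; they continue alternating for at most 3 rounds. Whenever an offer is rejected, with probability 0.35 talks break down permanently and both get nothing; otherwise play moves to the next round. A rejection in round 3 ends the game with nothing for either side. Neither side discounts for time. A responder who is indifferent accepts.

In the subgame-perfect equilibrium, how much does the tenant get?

Round 3 (the landlord proposes): rejection yields 0 for the tenant; the landlord offers 0 and keeps 120.
Round 2 (the tenant proposes): rejecting gives the landlord an expected 0.65 × 120 = 78; the tenant offers that and keeps 42.
Round 1 (the landlord proposes): rejecting gives the tenant an expected 0.65 × 42 = 27.3. The landlord offers 27.3 and keeps 120 − 27.3 = 92.7.

27.3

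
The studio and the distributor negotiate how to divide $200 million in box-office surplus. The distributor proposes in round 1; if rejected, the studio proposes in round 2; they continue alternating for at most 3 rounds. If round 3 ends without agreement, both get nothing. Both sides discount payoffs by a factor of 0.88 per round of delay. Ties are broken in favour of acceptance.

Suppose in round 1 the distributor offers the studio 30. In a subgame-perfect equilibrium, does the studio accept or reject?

Round 3 (the distributor proposes): rejection yields 0 for the studio; the distributor offers 0 and keeps 200.
Round 2 (the studio proposes): the distributor can get 200 next round, worth 0.88 × 200 = 176 now. The studio offers 176 and keeps 200 − 176 = 24.
So by rejecting in round 1, the studio gets 24 next round, worth 0.88 × 24 = 21.12 now.
Offer 30 ≥ 21.12, so the studio accepts.

Accept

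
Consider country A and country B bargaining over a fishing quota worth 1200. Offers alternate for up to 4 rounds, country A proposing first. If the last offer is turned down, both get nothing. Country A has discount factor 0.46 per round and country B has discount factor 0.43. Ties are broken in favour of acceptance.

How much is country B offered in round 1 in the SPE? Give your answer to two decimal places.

Round 4 (country B proposes): rejection yields 0 for country A; country B offers 0 and keeps 1200.
Round 3 (country A proposes): country B can get 1200 next round, worth 0.43 × 1200 = 516 now. Country A offers 516 and keeps 1200 − 516 = 684.
Round 2 (country B proposes): country A can get 684 next round, worth 0.46 × 684 = 314.64 now, so country B offers 314.64, keeping 885.36.
Round 1 (country A proposes): country B can get 885.36 next round, worth 0.43 × 885.36 = 380.7048 now. Country A offers 380.7048 and keeps 1200 − 380.7048 = 819.2952.

380.70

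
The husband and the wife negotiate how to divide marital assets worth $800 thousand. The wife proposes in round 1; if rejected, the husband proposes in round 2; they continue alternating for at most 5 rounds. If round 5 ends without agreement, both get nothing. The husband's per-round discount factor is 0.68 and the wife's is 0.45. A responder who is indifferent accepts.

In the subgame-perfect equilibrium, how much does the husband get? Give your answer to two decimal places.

390.76

Round 5 (the wife proposes): the husband will accept anything ≥ 0, so the wife offers 0 and keeps 800.
Round 4 (the husband proposes): the wife can get 800 next round, worth 0.45 × 800 = 360 now; the husband offers that and keeps 440.
Round 3 (the wife proposes): the husband can get 440 next round, worth 0.68 × 440 = 299.2 now. The wife offers 299.2 and keeps 800 − 299.2 = 500.8.
Round 2 (the husband proposes): the wife can get 500.8 next round, worth 0.45 × 500.8 = 225.36 now, so the husband offers 225.36, keeping 574.64.
Round 1 (the wife proposes): the husband can get 574.64 next round, worth 0.68 × 574.64 = 390.7552 now; the wife offers that and keeps 409.2448.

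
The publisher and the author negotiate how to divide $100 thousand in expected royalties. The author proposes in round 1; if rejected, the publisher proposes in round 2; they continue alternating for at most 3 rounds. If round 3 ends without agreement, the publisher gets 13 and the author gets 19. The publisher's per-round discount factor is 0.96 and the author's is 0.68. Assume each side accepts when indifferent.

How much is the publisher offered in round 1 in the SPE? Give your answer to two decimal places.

Round 3 (the author proposes): the publisher gets 13 if talks fail, so the author offers 13 and keeps 87.
Round 2 (the publisher proposes): the author can get 87 next round, worth 0.68 × 87 = 59.16 now; the publisher offers that and keeps 40.84.
Round 1 (the author proposes): the publisher can get 40.84 next round, worth 0.96 × 40.84 = 39.2064 now. The author offers 39.2064 and keeps 100 − 39.2064 = 60.7936.

39.21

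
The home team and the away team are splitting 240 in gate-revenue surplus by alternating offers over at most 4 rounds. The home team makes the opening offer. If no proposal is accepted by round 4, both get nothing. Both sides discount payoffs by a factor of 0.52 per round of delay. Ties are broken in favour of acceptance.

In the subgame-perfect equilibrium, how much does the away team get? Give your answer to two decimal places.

93.65

Round 4 (the away team proposes): rejection yields 0 for the home team; the away team offers 0 and keeps 240.
Round 3 (the home team proposes): the away team can get 240 next round, worth 0.52 × 240 = 124.8 now. The home team offers 124.8 and keeps 240 − 124.8 = 115.2.
Round 2 (the away team proposes): the home team can get 115.2 next round, worth 0.52 × 115.2 = 59.904 now; the away team offers that and keeps 180.096.
Round 1 (the home team proposes): the away team can get 180.096 next round, worth 0.52 × 180.096 = 93.64992 now, so the home team offers 93.64992, keeping 146.35008.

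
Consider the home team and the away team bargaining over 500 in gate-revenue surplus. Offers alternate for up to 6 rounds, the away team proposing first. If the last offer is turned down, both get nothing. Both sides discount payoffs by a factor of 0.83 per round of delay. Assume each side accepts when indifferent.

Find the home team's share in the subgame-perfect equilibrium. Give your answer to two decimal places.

Solve by backward induction from round 6.
Round 6 (the home team proposes): rejection yields 0 for the away team; the home team offers 0 and keeps 500.
Round 5 (the away team proposes): the home team can get 500 next round, worth 0.83 × 500 = 415 now; the away team offers that and keeps 85.
Round 4 (the home team proposes): the away team can get 85 next round, worth 0.83 × 85 = 70.55 now. The home team offers 70.55 and keeps 500 − 70.55 = 429.45.
Round 3 (the away team proposes): the home team can get 429.45 next round, worth 0.83 × 429.45 = 356.4435 now; the away team offers that and keeps 143.5565.
Round 2 (the home team proposes): the away team can get 143.5565 next round, worth 0.83 × 143.5565 = 119.151895 now, so the home team offers 119.151895, keeping 380.848105.
Round 1 (the away team proposes): the home team can get 380.848105 next round, worth 0.83 × 380.848105 = 316.10392715 now; the away team offers that and keeps 183.89607285.

316.10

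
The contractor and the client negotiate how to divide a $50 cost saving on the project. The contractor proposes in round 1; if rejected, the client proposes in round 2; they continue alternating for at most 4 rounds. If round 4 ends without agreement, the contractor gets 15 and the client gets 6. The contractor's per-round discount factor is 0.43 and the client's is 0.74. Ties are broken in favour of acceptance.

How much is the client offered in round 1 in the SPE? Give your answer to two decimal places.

Work backward from the last round.
Round 4 (the client proposes): the contractor gets 15 if talks fail, so the client offers 15 and keeps 35.
Round 3 (the contractor proposes): the client can get 35 next round, worth 0.74 × 35 = 25.9 now, so the contractor offers 25.9, keeping 24.1.
Round 2 (the client proposes): the contractor can get 24.1 next round, worth 0.43 × 24.1 = 10.363 now. The client offers 10.363 and keeps 50 − 10.363 = 39.637.
Round 1 (the contractor proposes): the client can get 39.637 next round, worth 0.74 × 39.637 = 29.33138 now. The contractor offers 29.33138 and keeps 50 − 29.33138 = 20.66862.

29.33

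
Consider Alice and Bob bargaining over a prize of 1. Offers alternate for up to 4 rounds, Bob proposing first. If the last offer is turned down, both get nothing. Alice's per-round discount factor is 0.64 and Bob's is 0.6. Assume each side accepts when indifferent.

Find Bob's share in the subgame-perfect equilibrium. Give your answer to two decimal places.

0.50

Round 4 (Alice proposes): Bob will accept anything ≥ 0, so Alice offers 0 and keeps 1.
Round 3 (Bob proposes): Alice can get 1 next round, worth 0.64 × 1 = 0.64 now, so Bob offers 0.64, keeping 0.36.
Round 2 (Alice proposes): Bob can get 0.36 next round, worth 0.6 × 0.36 = 0.216 now, so Alice offers 0.216, keeping 0.784.
Round 1 (Bob proposes): Alice can get 0.784 next round, worth 0.64 × 0.784 = 0.50176 now, so Bob offers 0.50176, keeping 0.49824.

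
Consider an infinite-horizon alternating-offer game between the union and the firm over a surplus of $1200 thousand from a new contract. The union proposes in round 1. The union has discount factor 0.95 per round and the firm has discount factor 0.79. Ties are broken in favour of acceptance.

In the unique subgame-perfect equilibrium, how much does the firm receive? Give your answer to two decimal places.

189.98

Let x be the union's share when the union proposes and y be the firm's share when the firm proposes.
The firm accepts iff offered ≥ 0.79·y, so x = 1200 − 0.79y. Symmetrically y = 1200 − 0.95x.
Substituting: x = 1200 − 0.79(1200 − 0.95x), giving x(1 − 0.95·0.79) = 1200(1 − 0.79).
So x = 1200 × 0.21 / 0.2495 ≈ 1010.0200, and the firm receives 1200 − x ≈ 189.9800.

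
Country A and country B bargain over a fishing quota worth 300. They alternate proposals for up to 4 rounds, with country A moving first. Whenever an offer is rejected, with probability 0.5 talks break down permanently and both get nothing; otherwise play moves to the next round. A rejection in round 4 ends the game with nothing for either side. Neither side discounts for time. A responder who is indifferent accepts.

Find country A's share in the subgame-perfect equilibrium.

Round 4 (country B proposes): rejection yields 0 for country A; country B offers 0 and keeps 300.
Round 3 (country A proposes): rejecting gives country B an expected 0.5 × 300 = 150. Country A offers 150 and keeps 300 − 150 = 150.
Round 2 (country B proposes): rejecting gives country A an expected 0.5 × 150 = 75. Country B offers 75 and keeps 300 − 75 = 225.
Round 1 (country A proposes): rejecting gives country B an expected 0.5 × 225 = 112.5, so country A offers 112.5, keeping 187.5.

187.5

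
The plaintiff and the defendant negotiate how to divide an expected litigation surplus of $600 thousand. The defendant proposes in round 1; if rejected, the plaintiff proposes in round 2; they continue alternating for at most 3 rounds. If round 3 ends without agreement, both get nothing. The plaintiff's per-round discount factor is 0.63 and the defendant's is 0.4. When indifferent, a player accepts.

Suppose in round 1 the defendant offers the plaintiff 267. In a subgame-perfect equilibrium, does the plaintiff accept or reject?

Accept

Work out the plaintiff's continuation value if the offer is rejected.
Round 3 (the defendant proposes): the plaintiff will accept anything ≥ 0, so the defendant offers 0 and keeps 600.
Round 2 (the plaintiff proposes): the defendant can get 600 next round, worth 0.4 × 600 = 240 now. The plaintiff offers 240 and keeps 600 − 240 = 360.
So by rejecting in round 1, the plaintiff gets 360 next round, worth 0.63 × 360 = 226.8 now.
Offer 267 ≥ 226.8, so the plaintiff accepts.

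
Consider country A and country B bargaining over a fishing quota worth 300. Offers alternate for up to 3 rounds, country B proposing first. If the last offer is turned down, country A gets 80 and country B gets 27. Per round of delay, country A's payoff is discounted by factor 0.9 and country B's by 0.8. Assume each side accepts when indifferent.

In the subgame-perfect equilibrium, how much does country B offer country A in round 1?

Round 3 (country B proposes): country A gets 80 if talks fail, so country B offers 80 and keeps 220.
Round 2 (country A proposes): country B can get 220 next round, worth 0.8 × 220 = 176 now; country A offers that and keeps 124.
Round 1 (country B proposes): country A can get 124 next round, worth 0.9 × 124 = 111.6 now, so country B offers 111.6, keeping 188.4.

111.6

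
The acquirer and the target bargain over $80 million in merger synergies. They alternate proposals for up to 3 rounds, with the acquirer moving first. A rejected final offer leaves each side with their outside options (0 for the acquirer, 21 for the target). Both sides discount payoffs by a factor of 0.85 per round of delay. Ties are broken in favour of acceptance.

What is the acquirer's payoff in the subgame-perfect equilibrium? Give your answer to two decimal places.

54.63

Work backward from the last round.
Round 3 (the acquirer proposes): the target gets 21 if talks fail, so the acquirer offers 21 and keeps 59.
Round 2 (the target proposes): the acquirer can get 59 next round, worth 0.85 × 59 = 50.15 now, so the target offers 50.15, keeping 29.85.
Round 1 (the acquirer proposes): the target can get 29.85 next round, worth 0.85 × 29.85 = 25.3725 now. The acquirer offers 25.3725 and keeps 80 − 25.3725 = 54.6275.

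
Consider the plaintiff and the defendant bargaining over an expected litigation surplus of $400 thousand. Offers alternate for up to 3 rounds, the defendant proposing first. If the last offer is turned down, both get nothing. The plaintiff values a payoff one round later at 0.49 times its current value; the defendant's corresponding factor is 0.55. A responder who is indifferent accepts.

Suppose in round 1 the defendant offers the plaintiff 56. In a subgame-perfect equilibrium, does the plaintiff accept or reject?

Reject

Round 3 (the defendant proposes): rejection yields 0 for the plaintiff; the defendant offers 0 and keeps 400.
Round 2 (the plaintiff proposes): the defendant can get 400 next round, worth 0.55 × 400 = 220 now; the plaintiff offers that and keeps 180.
So by rejecting in round 1, the plaintiff gets 180 next round, worth 0.49 × 180 = 88.2 now.
Offer 56 < 88.2, so the plaintiff rejects.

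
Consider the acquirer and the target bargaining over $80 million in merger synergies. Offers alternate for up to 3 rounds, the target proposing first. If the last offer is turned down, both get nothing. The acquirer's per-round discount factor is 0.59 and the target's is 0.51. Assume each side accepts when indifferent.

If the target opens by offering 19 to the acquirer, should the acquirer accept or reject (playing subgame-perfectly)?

Reject

Round 3 (the target proposes): the acquirer will accept anything ≥ 0, so the target offers 0 and keeps 80.
Round 2 (the acquirer proposes): the target can get 80 next round, worth 0.51 × 80 = 40.8 now, so the acquirer offers 40.8, keeping 39.2.
So by rejecting in round 1, the acquirer gets 39.2 next round, worth 0.59 × 39.2 = 23.128 now.
Offer 19 < 23.128, so the acquirer rejects.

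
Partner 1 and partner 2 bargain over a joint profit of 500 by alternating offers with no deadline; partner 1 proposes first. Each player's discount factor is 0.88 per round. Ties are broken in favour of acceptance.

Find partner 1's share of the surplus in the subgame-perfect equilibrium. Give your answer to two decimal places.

In a stationary SPE each proposer offers the other exactly their discounted continuation value.
If partner 1 keeps x when proposing and partner 2 keeps y when proposing, then x = 500 − 0.88y and y = 500 − 0.88x.
Solving: x = 500(1 − 0.88) / (1 − 0.88·0.88) = 60 / 0.2256 ≈ 265.9574.
Partner 2 gets 500 − 265.9574 ≈ 234.0426.

265.96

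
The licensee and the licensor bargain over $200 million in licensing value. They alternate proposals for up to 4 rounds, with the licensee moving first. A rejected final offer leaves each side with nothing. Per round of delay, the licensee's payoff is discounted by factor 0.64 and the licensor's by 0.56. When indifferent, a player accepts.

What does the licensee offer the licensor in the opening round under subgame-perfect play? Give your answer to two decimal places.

80.46

Round 4 (the licensor proposes): the licensee will accept anything ≥ 0, so the licensor offers 0 and keeps 200.
Round 3 (the licensee proposes): the licensor can get 200 next round, worth 0.56 × 200 = 112 now; the licensee offers that and keeps 88.
Round 2 (the licensor proposes): the licensee can get 88 next round, worth 0.64 × 88 = 56.32 now; the licensor offers that and keeps 143.68.
Round 1 (the licensee proposes): the licensor can get 143.68 next round, worth 0.56 × 143.68 = 80.4608 now. The licensee offers 80.4608 and keeps 200 − 80.4608 = 119.5392.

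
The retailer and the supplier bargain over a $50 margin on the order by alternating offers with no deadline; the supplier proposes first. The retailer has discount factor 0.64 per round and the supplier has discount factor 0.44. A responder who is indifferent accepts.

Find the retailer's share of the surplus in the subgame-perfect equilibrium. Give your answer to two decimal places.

When the supplier proposes, the retailer accepts any offer worth at least 0.64 times what the retailer would get by proposing next round; and vice versa.
This gives x = 50 − 0.64y and y = 50 − 0.44x, where x and y are each side's share when it proposes.
Hence (1 − 0.64·0.44)x = 50(1 − 0.64), i.e. 0.7184·x = 18.
x ≈ 25.0557; the retailer's share is 50 − x ≈ 24.9443.

24.94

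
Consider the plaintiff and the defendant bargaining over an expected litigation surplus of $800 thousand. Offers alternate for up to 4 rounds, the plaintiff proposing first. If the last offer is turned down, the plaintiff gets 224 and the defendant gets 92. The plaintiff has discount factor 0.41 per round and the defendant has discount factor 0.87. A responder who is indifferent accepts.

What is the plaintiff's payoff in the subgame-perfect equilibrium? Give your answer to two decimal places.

210.61

By backward induction:
Round 4 (the defendant proposes): the plaintiff gets 224 if talks fail, so the defendant offers 224 and keeps 576.
Round 3 (the plaintiff proposes): the defendant can get 576 next round, worth 0.87 × 576 = 501.12 now, so the plaintiff offers 501.12, keeping 298.88.
Round 2 (the defendant proposes): the plaintiff can get 298.88 next round, worth 0.41 × 298.88 = 122.5408 now; the defendant offers that and keeps 677.4592.
Round 1 (the plaintiff proposes): the defendant can get 677.4592 next round, worth 0.87 × 677.4592 = 589.389504 now. The plaintiff offers 589.389504 and keeps 800 − 589.389504 = 210.610496.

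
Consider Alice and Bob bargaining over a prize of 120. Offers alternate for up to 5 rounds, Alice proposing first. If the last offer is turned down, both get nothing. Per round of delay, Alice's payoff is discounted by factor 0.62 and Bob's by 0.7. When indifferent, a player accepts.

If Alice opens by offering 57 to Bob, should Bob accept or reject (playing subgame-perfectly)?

Accept

Work out Bob's continuation value if the offer is rejected.
Round 5 (Alice proposes): Bob will accept anything ≥ 0, so Alice offers 0 and keeps 120.
Round 4 (Bob proposes): Alice can get 120 next round, worth 0.62 × 120 = 74.4 now, so Bob offers 74.4, keeping 45.6.
Round 3 (Alice proposes): Bob can get 45.6 next round, worth 0.7 × 45.6 = 31.92 now, so Alice offers 31.92, keeping 88.08.
Round 2 (Bob proposes): Alice can get 88.08 next round, worth 0.62 × 88.08 = 54.6096 now. Bob offers 54.6096 and keeps 120 − 54.6096 = 65.3904.
So by rejecting in round 1, Bob gets 65.3904 next round, worth 0.7 × 65.3904 = 45.77328 now.
Offer 57 ≥ 45.77328, so Bob accepts.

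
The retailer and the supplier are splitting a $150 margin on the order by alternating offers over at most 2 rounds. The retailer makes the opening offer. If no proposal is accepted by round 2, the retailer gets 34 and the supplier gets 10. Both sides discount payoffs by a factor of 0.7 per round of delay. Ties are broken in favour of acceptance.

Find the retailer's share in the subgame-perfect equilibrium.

Work backward from the last round.
Round 2 (the supplier proposes): the retailer gets 34 if talks fail, so the supplier offers 34 and keeps 116.
Round 1 (the retailer proposes): the supplier can get 116 next round, worth 0.7 × 116 = 81.2 now. The retailer offers 81.2 and keeps 150 − 81.2 = 68.8.

68.8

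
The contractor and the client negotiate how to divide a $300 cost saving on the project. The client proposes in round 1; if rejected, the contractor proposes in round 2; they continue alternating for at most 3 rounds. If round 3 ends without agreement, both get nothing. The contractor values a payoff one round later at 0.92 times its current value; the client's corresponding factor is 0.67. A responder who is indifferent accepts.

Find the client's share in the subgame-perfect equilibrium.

Work backward from the last round.
Round 3 (the client proposes): the contractor will accept anything ≥ 0, so the client offers 0 and keeps 300.
Round 2 (the contractor proposes): the client can get 300 next round, worth 0.67 × 300 = 201 now; the contractor offers that and keeps 99.
Round 1 (the client proposes): the contractor can get 99 next round, worth 0.92 × 99 = 91.08 now. The client offers 91.08 and keeps 300 − 91.08 = 208.92.

208.92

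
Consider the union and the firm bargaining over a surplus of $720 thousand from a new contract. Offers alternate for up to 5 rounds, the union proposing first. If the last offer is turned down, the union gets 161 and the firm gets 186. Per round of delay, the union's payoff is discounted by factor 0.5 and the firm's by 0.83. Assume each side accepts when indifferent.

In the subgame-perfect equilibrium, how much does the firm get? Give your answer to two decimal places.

By backward induction:
Round 5 (the union proposes): the firm gets 186 if talks fail, so the union offers 186 and keeps 534.
Round 4 (the firm proposes): the union can get 534 next round, worth 0.5 × 534 = 267 now; the firm offers that and keeps 453.
Round 3 (the union proposes): the firm can get 453 next round, worth 0.83 × 453 = 375.99 now; the union offers that and keeps 344.01.
Round 2 (the firm proposes): the union can get 344.01 next round, worth 0.5 × 344.01 = 172.005 now, so the firm offers 172.005, keeping 547.995.
Round 1 (the union proposes): the firm can get 547.995 next round, worth 0.83 × 547.995 = 454.83585 now, so the union offers 454.83585, keeping 265.16415.

454.84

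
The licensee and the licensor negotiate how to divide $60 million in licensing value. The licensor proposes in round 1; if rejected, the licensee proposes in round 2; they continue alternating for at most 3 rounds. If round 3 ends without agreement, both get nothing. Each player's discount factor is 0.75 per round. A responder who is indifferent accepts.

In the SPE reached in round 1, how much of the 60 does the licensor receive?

Work backward from the last round.
Round 3 (the licensor proposes): rejection yields 0 for the licensee; the licensor offers 0 and keeps 60.
Round 2 (the licensee proposes): the licensor can get 60 next round, worth 0.75 × 60 = 45 now; the licensee offers that and keeps 15.
Round 1 (the licensor proposes): the licensee can get 15 next round, worth 0.75 × 15 = 11.25 now, so the licensor offers 11.25, keeping 48.75.

48.75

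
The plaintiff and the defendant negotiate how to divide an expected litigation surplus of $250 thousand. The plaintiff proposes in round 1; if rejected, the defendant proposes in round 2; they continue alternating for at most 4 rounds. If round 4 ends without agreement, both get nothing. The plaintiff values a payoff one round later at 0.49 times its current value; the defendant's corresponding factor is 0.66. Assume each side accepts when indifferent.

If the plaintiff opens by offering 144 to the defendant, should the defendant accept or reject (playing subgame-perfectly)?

Accept

Round 4 (the defendant proposes): the plaintiff will accept anything ≥ 0, so the defendant offers 0 and keeps 250.
Round 3 (the plaintiff proposes): the defendant can get 250 next round, worth 0.66 × 250 = 165 now. The plaintiff offers 165 and keeps 250 − 165 = 85.
Round 2 (the defendant proposes): the plaintiff can get 85 next round, worth 0.49 × 85 = 41.65 now. The defendant offers 41.65 and keeps 250 − 41.65 = 208.35.
So by rejecting in round 1, the defendant gets 208.35 next round, worth 0.66 × 208.35 = 137.511 now.
Offer 144 ≥ 137.511, so the defendant accepts.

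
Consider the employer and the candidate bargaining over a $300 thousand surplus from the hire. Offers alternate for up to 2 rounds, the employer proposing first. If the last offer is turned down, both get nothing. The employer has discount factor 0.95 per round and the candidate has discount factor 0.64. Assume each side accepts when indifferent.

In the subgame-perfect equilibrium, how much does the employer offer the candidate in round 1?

By backward induction:
Round 2 (the candidate proposes): rejection yields 0 for the employer; the candidate offers 0 and keeps 300.
Round 1 (the employer proposes): the candidate can get 300 next round, worth 0.64 × 300 = 192 now; the employer offers that and keeps 108.

192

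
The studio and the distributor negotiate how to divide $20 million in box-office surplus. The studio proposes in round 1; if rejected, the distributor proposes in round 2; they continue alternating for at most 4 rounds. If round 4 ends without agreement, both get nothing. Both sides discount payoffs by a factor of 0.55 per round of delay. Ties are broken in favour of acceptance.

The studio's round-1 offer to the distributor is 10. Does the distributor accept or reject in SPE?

Work out the distributor's continuation value if the offer is rejected.
Round 4 (the distributor proposes): rejection yields 0 for the studio; the distributor offers 0 and keeps 20.
Round 3 (the studio proposes): the distributor can get 20 next round, worth 0.55 × 20 = 11 now. The studio offers 11 and keeps 20 − 11 = 9.
Round 2 (the distributor proposes): the studio can get 9 next round, worth 0.55 × 9 = 4.95 now; the distributor offers that and keeps 15.05.
So by rejecting in round 1, the distributor gets 15.05 next round, worth 0.55 × 15.05 = 8.2775 now.
Offer 10 ≥ 8.2775, so the distributor accepts.

Accept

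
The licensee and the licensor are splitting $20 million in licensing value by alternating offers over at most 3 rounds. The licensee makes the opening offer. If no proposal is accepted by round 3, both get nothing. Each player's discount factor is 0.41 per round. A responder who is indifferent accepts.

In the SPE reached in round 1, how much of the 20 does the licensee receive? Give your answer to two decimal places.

15.16

Round 3 (the licensee proposes): the licensor will accept anything ≥ 0, so the licensee offers 0 and keeps 20.
Round 2 (the licensor proposes): the licensee can get 20 next round, worth 0.41 × 20 = 8.2 now. The licensor offers 8.2 and keeps 20 − 8.2 = 11.8.
Round 1 (the licensee proposes): the licensor can get 11.8 next round, worth 0.41 × 11.8 = 4.838 now, so the licensee offers 4.838, keeping 15.162.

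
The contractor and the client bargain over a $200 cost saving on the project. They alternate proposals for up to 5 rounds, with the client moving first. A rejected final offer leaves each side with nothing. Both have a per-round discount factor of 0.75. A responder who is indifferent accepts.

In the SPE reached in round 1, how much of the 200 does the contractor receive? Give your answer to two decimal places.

58.59

Round 5 (the client proposes): the contractor will accept anything ≥ 0, so the client offers 0 and keeps 200.
Round 4 (the contractor proposes): the client can get 200 next round, worth 0.75 × 200 = 150 now. The contractor offers 150 and keeps 200 − 150 = 50.
Round 3 (the client proposes): the contractor can get 50 next round, worth 0.75 × 50 = 37.5 now. The client offers 37.5 and keeps 200 − 37.5 = 162.5.
Round 2 (the contractor proposes): the client can get 162.5 next round, worth 0.75 × 162.5 = 121.875 now, so the contractor offers 121.875, keeping 78.125.
Round 1 (the client proposes): the contractor can get 78.125 next round, worth 0.75 × 78.125 = 58.59375 now, so the client offers 58.59375, keeping 141.40625.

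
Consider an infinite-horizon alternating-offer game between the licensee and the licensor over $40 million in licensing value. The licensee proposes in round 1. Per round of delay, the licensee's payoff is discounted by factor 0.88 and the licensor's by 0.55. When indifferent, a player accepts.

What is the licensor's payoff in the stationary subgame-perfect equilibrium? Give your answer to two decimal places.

5.12

When the licensee proposes, the licensor accepts any offer worth at least 0.55 times what the licensor would get by proposing next round; and vice versa.
This gives x = 40 − 0.55y and y = 40 − 0.88x, where x and y are each side's share when it proposes.
Hence (1 − 0.55·0.88)x = 40(1 − 0.55), i.e. 0.516·x = 18.
x ≈ 34.8837; the licensor's share is 40 − x ≈ 5.1163.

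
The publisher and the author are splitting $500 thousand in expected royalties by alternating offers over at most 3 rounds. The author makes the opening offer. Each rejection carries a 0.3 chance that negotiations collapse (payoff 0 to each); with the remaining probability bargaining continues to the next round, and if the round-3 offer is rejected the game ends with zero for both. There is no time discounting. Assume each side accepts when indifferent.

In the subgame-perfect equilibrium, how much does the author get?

Round 3 (the author proposes): rejection yields 0 for the publisher; the author offers 0 and keeps 500.
Round 2 (the publisher proposes): rejecting gives the author an expected 0.7 × 500 = 350. The publisher offers 350 and keeps 500 − 350 = 150.
Round 1 (the author proposes): rejecting gives the publisher an expected 0.7 × 150 = 105. The author offers 105 and keeps 500 − 105 = 395.

395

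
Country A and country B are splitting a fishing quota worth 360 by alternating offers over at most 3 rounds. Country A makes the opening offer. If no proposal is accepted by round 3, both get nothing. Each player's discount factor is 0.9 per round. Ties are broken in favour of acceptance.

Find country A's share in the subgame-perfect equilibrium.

327.6

By backward induction:
Round 3 (country A proposes): rejection yields 0 for country B; country A offers 0 and keeps 360.
Round 2 (country B proposes): country A can get 360 next round, worth 0.9 × 360 = 324 now, so country B offers 324, keeping 36.
Round 1 (country A proposes): country B can get 36 next round, worth 0.9 × 36 = 32.4 now; country A offers that and keeps 327.6.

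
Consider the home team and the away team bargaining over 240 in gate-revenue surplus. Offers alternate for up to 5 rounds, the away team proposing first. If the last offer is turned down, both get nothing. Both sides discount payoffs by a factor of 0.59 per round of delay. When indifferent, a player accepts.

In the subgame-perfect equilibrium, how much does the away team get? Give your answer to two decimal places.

Work backward from the last round.
Round 5 (the away team proposes): the home team will accept anything ≥ 0, so the away team offers 0 and keeps 240.
Round 4 (the home team proposes): the away team can get 240 next round, worth 0.59 × 240 = 141.6 now. The home team offers 141.6 and keeps 240 − 141.6 = 98.4.
Round 3 (the away team proposes): the home team can get 98.4 next round, worth 0.59 × 98.4 = 58.056 now, so the away team offers 58.056, keeping 181.944.
Round 2 (the home team proposes): the away team can get 181.944 next round, worth 0.59 × 181.944 = 107.34696 now, so the home team offers 107.34696, keeping 132.65304.
Round 1 (the away team proposes): the home team can get 132.65304 next round, worth 0.59 × 132.65304 = 78.2652936 now, so the away team offers 78.2652936, keeping 161.7347064.

161.73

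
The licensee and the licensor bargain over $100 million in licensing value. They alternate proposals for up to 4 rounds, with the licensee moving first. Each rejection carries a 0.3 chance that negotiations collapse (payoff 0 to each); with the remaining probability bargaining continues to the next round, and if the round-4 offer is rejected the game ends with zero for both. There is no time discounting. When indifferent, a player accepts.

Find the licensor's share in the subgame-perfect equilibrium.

55.3

Round 4 (the licensor proposes): the licensee will accept anything ≥ 0, so the licensor offers 0 and keeps 100.
Round 3 (the licensee proposes): rejecting gives the licensor an expected 0.7 × 100 = 70, so the licensee offers 70, keeping 30.
Round 2 (the licensor proposes): rejecting gives the licensee an expected 0.7 × 30 = 21. The licensor offers 21 and keeps 100 − 21 = 79.
Round 1 (the licensee proposes): rejecting gives the licensor an expected 0.7 × 79 = 55.3; the licensee offers that and keeps 44.7.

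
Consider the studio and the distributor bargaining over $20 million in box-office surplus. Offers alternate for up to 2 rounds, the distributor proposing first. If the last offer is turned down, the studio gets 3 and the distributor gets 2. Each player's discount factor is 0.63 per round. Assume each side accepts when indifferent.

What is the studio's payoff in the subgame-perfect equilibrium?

Solve by backward induction from round 2.
Round 2 (the studio proposes): the distributor gets 2 if talks fail, so the studio offers 2 and keeps 18.
Round 1 (the distributor proposes): the studio can get 18 next round, worth 0.63 × 18 = 11.34 now; the distributor offers that and keeps 8.66.

11.34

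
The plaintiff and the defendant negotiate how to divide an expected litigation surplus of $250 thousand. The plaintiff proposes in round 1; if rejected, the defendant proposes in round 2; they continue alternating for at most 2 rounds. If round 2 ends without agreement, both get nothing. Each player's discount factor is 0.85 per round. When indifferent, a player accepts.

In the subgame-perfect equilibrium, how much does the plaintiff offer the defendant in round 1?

Work backward from the last round.
Round 2 (the defendant proposes): the plaintiff will accept anything ≥ 0, so the defendant offers 0 and keeps 250.
Round 1 (the plaintiff proposes): the defendant can get 250 next round, worth 0.85 × 250 = 212.5 now; the plaintiff offers that and keeps 37.5.

212.5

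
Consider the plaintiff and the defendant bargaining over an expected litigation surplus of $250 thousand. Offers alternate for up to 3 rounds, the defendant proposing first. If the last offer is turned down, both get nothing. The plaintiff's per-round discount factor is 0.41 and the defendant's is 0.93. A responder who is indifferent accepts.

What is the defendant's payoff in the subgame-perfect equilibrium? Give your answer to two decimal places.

By backward induction:
Round 3 (the defendant proposes): rejection yields 0 for the plaintiff; the defendant offers 0 and keeps 250.
Round 2 (the plaintiff proposes): the defendant can get 250 next round, worth 0.93 × 250 = 232.5 now, so the plaintiff offers 232.5, keeping 17.5.
Round 1 (the defendant proposes): the plaintiff can get 17.5 next round, worth 0.41 × 17.5 = 7.175 now, so the defendant offers 7.175, keeping 242.825.

242.83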